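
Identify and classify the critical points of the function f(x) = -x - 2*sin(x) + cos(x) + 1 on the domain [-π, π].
f'(x) = -sin(x) - 2*cos(x) - 1

Solve f'(x) = 0 on [-π, π]:
  f'(x) = 0 ⇔ -sin(x) - 2*cos(x) = 1. Write the left side as R·cos(x + φ) with R = √((-2)² + 1²) = sqrt(5), cos φ = -2*sqrt(5)/5, sin φ = sqrt(5)/5; then cos(x + φ) = sqrt(5)/5. Solve for x and keep the solutions lying in [-π, π].
  ⇒ x = -pi/2 ≈ -1.5708, pi - atan(3/4) ≈ 2.4981

f''(x) = 2*sin(x) - cos(x)
Second-derivative test at each critical point:
  f''(-1.5708) = -2 < 0 → local maximum
  f''(2.4981) = 2 > 0 → local minimum

Critical points: x = -pi/2 ≈ -1.5708 (local maximum); x = pi - atan(3/4) ≈ 2.4981 (local minimum)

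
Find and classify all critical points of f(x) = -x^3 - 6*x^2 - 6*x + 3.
f'(x) = -3*x^2 - 12*x - 6

Solve f'(x) = 0:
  Factor: -3*x^2 - 12*x - 6 = -3*(x^2 + 4*x + 2); x^2 + 4*x + 2 = 0 has no rational roots; quadratic formula: x = (-4 ± √8)/2.
  ⇒ x = -2 - sqrt(2) ≈ -3.4142, -2 + sqrt(2) ≈ -0.5858

f''(x) = -6*x - 12
Second-derivative test at each critical point:
  f''(-3.4142) = 8.4853 > 0 → local minimum
  f''(-0.5858) = -8.4853 < 0 → local maximum

Critical points: x = -2 - sqrt(2) ≈ -3.4142 (local minimum); x = -2 + sqrt(2) ≈ -0.5858 (local maximum)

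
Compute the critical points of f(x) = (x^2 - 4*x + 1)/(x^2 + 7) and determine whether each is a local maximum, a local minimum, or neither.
f'(x) = 4*(x^2 + 3*x - 7)/(x^4 + 14*x^2 + 49)

Solve f'(x) = 0:
  f'(x) = 4*(x^2 + 3*x - 7)/(x^2 + 7)^2; the denominator is positive wherever f is defined, so f'(x) = 0 ⇔ 4*x^2 + 12*x - 28 = 0.
  Factor: 4*x^2 + 12*x - 28 = 4*(x^2 + 3*x - 7); x^2 + 3*x - 7 = 0 has no rational roots; quadratic formula: x = (-3 ± √37)/2.
  ⇒ x = -sqrt(37)/2 - 3/2 ≈ -4.5414, -3/2 + sqrt(37)/2 ≈ 1.5414

f''(x) = 4*(-2*x^3 - 9*x^2 + 42*x + 21)/(x^6 + 21*x^4 + 147*x^2 + 343)
Second-derivative test at each critical point:
  f''(-4.5414) = -0.0319 < 0 → local maximum
  f''(1.5414) = 0.2768 > 0 → local minimum

Critical points: x = -sqrt(37)/2 - 3/2 ≈ -4.5414 (local maximum); x = -3/2 + sqrt(37)/2 ≈ 1.5414 (local minimum)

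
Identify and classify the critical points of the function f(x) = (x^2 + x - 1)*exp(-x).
f'(x) = (-x^2 + x + 2)*exp(-x)

Solve f'(x) = 0:
  f'(x) = (-x^2 + x + 2)·exp(-x) and exp(-x) > 0 for every x, so f'(x) = 0 ⇔ -x^2 + x + 2 = 0.
  Factor: -x^2 + x + 2 = -(x - 2)*(x + 1) = 0.
  ⇒ x = -1, 2

f''(x) = (x^2 - 3*x - 1)*exp(-x)
Second-derivative test at each critical point:
  f''(-1) = 8.1548 > 0 → local minimum
  f''(2) = -0.4060 < 0 → local maximum

Critical points: x = -1 (local minimum); x = 2 (local maximum)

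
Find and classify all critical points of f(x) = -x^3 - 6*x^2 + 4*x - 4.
f'(x) = -3*x^2 - 12*x + 4

Solve f'(x) = 0:
  3*x^2 + 12*x - 4 = 0 has no rational roots; quadratic formula: x = (-12 ± √192)/6.
  ⇒ x = -4*sqrt(3)/3 - 2 ≈ -4.3094, -2 + 4*sqrt(3)/3 ≈ 0.3094

f''(x) = -6*x - 12
Second-derivative test at each critical point:
  f''(-4.3094) = 13.8564 > 0 → local minimum
  f''(0.3094) = -13.8564 < 0 → local maximum

Critical points: x = -4*sqrt(3)/3 - 2 ≈ -4.3094 (local minimum); x = -2 + 4*sqrt(3)/3 ≈ 0.3094 (local maximum)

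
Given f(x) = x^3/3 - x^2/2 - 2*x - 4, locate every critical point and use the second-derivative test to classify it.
f'(x) = x^2 - x - 2

Solve f'(x) = 0:
  Factor: x^2 - x - 2 = (x - 2)*(x + 1) = 0.
  ⇒ x = -1, 2

f''(x) = 2*x - 1
Second-derivative test at each critical point:
  f''(-1) = -3 < 0 → local maximum
  f''(2) = 3 > 0 → local minimum

Critical points: x = -1 (local maximum); x = 2 (local minimum)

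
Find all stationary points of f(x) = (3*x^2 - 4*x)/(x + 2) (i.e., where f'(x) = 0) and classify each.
f'(x) = (3*x^2 + 12*x - 8)/(x^2 + 4*x + 4)

Solve f'(x) = 0:
  f'(x) = (3*x^2 + 12*x - 8)/(x + 2)^2; the denominator is positive wherever f is defined, so f'(x) = 0 ⇔ 3*x^2 + 12*x - 8 = 0.
  3*x^2 + 12*x - 8 = 0 has no rational roots; quadratic formula: x = (-12 ± √240)/6.
  ⇒ x = -2*sqrt(15)/3 - 2 ≈ -4.5820, -2 + 2*sqrt(15)/3 ≈ 0.5820

f''(x) = 40/(x^3 + 6*x^2 + 12*x + 8)
Second-derivative test at each critical point:
  f''(-4.5820) = -2.3238 < 0 → local maximum
  f''(0.5820) = 2.3238 > 0 → local minimum

Critical points: x = -2*sqrt(15)/3 - 2 ≈ -4.5820 (local maximum); x = -2 + 2*sqrt(15)/3 ≈ 0.5820 (local minimum)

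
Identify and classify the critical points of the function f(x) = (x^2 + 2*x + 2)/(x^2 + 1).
f'(x) = 2*(-x^2 - x + 1)/(x^4 + 2*x^2 + 1)

Solve f'(x) = 0:
  f'(x) = -2*(x^2 + x - 1)/(x^2 + 1)^2; the denominator is positive wherever f is defined, so f'(x) = 0 ⇔ -2*x^2 - 2*x + 2 = 0.
  Factor: -2*x^2 - 2*x + 2 = -2*(x^2 + x - 1); x^2 + x - 1 = 0 has no rational roots; quadratic formula: x = (-1 ± √5)/2.
  ⇒ x = -sqrt(5)/2 - 1/2 ≈ -1.6180, -1/2 + sqrt(5)/2 ≈ 0.6180

f''(x) = 2*(2*x^3 + 3*x^2 - 6*x - 1)/(x^6 + 3*x^4 + 3*x^2 + 1)
Second-derivative test at each critical point:
  f''(-1.6180) = 0.3416 > 0 → local minimum
  f''(0.6180) = -2.3416 < 0 → local maximum

Critical points: x = -sqrt(5)/2 - 1/2 ≈ -1.6180 (local minimum); x = -1/2 + sqrt(5)/2 ≈ 0.6180 (local maximum)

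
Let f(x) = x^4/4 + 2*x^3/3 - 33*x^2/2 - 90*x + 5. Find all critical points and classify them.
f'(x) = x^3 + 2*x^2 - 33*x - 90

Solve f'(x) = 0:
  Factor: x^3 + 2*x^2 - 33*x - 90 = (x - 6)*(x + 3)*(x + 5) = 0.
  ⇒ x = -5, -3, 6

f''(x) = 3*x^2 + 4*x - 33
Second-derivative test at each critical point:
  f''(-5) = 22 > 0 → local minimum
  f''(-3) = -18 < 0 → local maximum
  f''(6) = 99 > 0 → local minimum

Critical points: x = -5 (local minimum); x = -3 (local maximum); x = 6 (local minimum)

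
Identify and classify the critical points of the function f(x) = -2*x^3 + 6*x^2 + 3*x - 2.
f'(x) = -6*x^2 + 12*x + 3

Solve f'(x) = 0:
  Factor: -6*x^2 + 12*x + 3 = -3*(2*x^2 - 4*x - 1); 2*x^2 - 4*x - 1 = 0 has no rational roots; quadratic formula: x = (4 ± √24)/4.
  ⇒ x = 1 - sqrt(6)/2 ≈ -0.2247, 1 + sqrt(6)/2 ≈ 2.2247

f''(x) = 12 - 12*x
Second-derivative test at each critical point:
  f''(-0.2247) = 14.6969 > 0 → local minimum
  f''(2.2247) = -14.6969 < 0 → local maximum

Critical points: x = 1 - sqrt(6)/2 ≈ -0.2247 (local minimum); x = 1 + sqrt(6)/2 ≈ 2.2247 (local maximum)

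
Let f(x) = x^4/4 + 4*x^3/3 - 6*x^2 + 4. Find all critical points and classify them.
f'(x) = x*(x^2 + 4*x - 12)

Solve f'(x) = 0:
  Factor: x^3 + 4*x^2 - 12*x = x*(x - 2)*(x + 6) = 0.
  ⇒ x = -6, 0, 2

f''(x) = 3*x^2 + 8*x - 12
Second-derivative test at each critical point:
  f''(-6) = 48 > 0 → local minimum
  f''(0) = -12 < 0 → local maximum
  f''(2) = 16 > 0 → local minimum

Critical points: x = -6 (local minimum); x = 0 (local maximum); x = 2 (local minimum)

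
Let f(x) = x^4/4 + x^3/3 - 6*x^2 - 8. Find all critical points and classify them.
f'(x) = x*(x^2 + x - 12)

Solve f'(x) = 0:
  Factor: x^3 + x^2 - 12*x = x*(x - 3)*(x + 4) = 0.
  ⇒ x = -4, 0, 3

f''(x) = 3*x^2 + 2*x - 12
Second-derivative test at each critical point:
  f''(-4) = 28 > 0 → local minimum
  f''(0) = -12 < 0 → local maximum
  f''(3) = 21 > 0 → local minimum

Critical points: x = -4 (local minimum); x = 0 (local maximum); x = 3 (local minimum)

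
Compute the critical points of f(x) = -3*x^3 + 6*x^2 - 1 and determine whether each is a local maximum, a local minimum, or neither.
f'(x) = 3*x*(4 - 3*x)

Solve f'(x) = 0:
  Factor: -9*x^2 + 12*x = -3*x*(3*x - 4) = 0.
  ⇒ x = 0, 4/3

f''(x) = 12 - 18*x
Second-derivative test at each critical point:
  f''(0) = 12 > 0 → local minimum
  f''(4/3) = -12 < 0 → local maximum

Critical points: x = 0 (local minimum); x = 4/3 (local maximum)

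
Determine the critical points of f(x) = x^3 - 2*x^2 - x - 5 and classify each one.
f'(x) = 3*x^2 - 4*x - 1

Solve f'(x) = 0:
  3*x^2 - 4*x - 1 = 0 has no rational roots; quadratic formula: x = (4 ± √28)/6.
  ⇒ x = 2/3 - sqrt(7)/3 ≈ -0.2153, 2/3 + sqrt(7)/3 ≈ 1.5486

f''(x) = 6*x - 4
Second-derivative test at each critical point:
  f''(-0.2153) = -5.2915 < 0 → local maximum
  f''(1.5486) = 5.2915 > 0 → local minimum

Critical points: x = 2/3 - sqrt(7)/3 ≈ -0.2153 (local maximum); x = 2/3 + sqrt(7)/3 ≈ 1.5486 (local minimum)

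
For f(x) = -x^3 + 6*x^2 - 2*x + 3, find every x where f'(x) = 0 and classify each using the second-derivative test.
f'(x) = -3*x^2 + 12*x - 2

Solve f'(x) = 0:
  3*x^2 - 12*x + 2 = 0 has no rational roots; quadratic formula: x = (12 ± √120)/6.
  ⇒ x = 2 - sqrt(30)/3 ≈ 0.1743, sqrt(30)/3 + 2 ≈ 3.8257

f''(x) = 12 - 6*x
Second-derivative test at each critical point:
  f''(0.1743) = 10.9545 > 0 → local minimum
  f''(3.8257) = -10.9545 < 0 → local maximum

Critical points: x = 2 - sqrt(30)/3 ≈ 0.1743 (local minimum); x = sqrt(30)/3 + 2 ≈ 3.8257 (local maximum)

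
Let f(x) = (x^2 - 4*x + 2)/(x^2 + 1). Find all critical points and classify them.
f'(x) = 2*(2*x^2 - x - 2)/(x^4 + 2*x^2 + 1)

Solve f'(x) = 0:
  f'(x) = 2*(2*x^2 - x - 2)/(x^2 + 1)^2; the denominator is positive wherever f is defined, so f'(x) = 0 ⇔ 4*x^2 - 2*x - 4 = 0.
  Factor: 4*x^2 - 2*x - 4 = 2*(2*x^2 - x - 2); 2*x^2 - x - 2 = 0 has no rational roots; quadratic formula: x = (1 ± √17)/4.
  ⇒ x = 1/4 - sqrt(17)/4 ≈ -0.7808, 1/4 + sqrt(17)/4 ≈ 1.2808

f''(x) = 2*(-4*x^3 + 3*x^2 + 12*x - 1)/(x^6 + 3*x^4 + 3*x^2 + 1)
Second-derivative test at each critical point:
  f''(-0.7808) = -3.1828 < 0 → local maximum
  f''(1.2808) = 1.1828 > 0 → local minimum

Critical points: x = 1/4 - sqrt(17)/4 ≈ -0.7808 (local maximum); x = 1/4 + sqrt(17)/4 ≈ 1.2808 (local minimum)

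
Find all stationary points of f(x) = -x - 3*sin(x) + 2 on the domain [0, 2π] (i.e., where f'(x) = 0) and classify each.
f'(x) = -3*cos(x) - 1

Solve f'(x) = 0 on [0, 2π]:
  f'(x) = 0 ⇔ cos(x) = -1/3, i.e. x = ±arccos(-1/3) + 2nπ; keep the solutions lying in [0, 2π].
  ⇒ x = acos(-1/3) ≈ 1.9106, -acos(-1/3) + 2*pi ≈ 4.3726

f''(x) = 3*sin(x)
Second-derivative test at each critical point:
  f''(1.9106) = 2.8284 > 0 → local minimum
  f''(4.3726) = -2.8284 < 0 → local maximum

Critical points: x = acos(-1/3) ≈ 1.9106 (local minimum); x = -acos(-1/3) + 2*pi ≈ 4.3726 (local maximum)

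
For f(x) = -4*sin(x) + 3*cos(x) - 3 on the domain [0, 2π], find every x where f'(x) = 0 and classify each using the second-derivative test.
f'(x) = -3*sin(x) - 4*cos(x)

Solve f'(x) = 0 on [0, 2π]:
  f'(x) = 0 ⇔ -4*cos(x) = 3*sin(x) ⇔ tan(x) = -4/3, i.e. x = arctan(-4/3) + nπ; keep the solutions lying in [0, 2π].
  ⇒ x = pi - atan(4/3) ≈ 2.2143, -atan(4/3) + 2*pi ≈ 5.3559

f''(x) = 4*sin(x) - 3*cos(x)
Second-derivative test at each critical point:
  f''(2.2143) = 5 > 0 → local minimum
  f''(5.3559) = -5 < 0 → local maximum

Critical points: x = pi - atan(4/3) ≈ 2.2143 (local minimum); x = -atan(4/3) + 2*pi ≈ 5.3559 (local maximum)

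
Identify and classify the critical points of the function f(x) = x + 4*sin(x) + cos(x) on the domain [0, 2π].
f'(x) = -sin(x) + 4*cos(x) + 1

Solve f'(x) = 0 on [0, 2π]:
  f'(x) = 0 ⇔ -sin(x) + 4*cos(x) = -1. Write the left side as R·cos(x + φ) with R = √(4² + 1²) = sqrt(17), cos φ = 4*sqrt(17)/17, sin φ = sqrt(17)/17; then cos(x + φ) = -sqrt(17)/17. Solve for x and keep the solutions lying in [0, 2π].
  ⇒ x = pi/2 ≈ 1.5708, atan(15/8) + pi ≈ 4.2224

f''(x) = -4*sin(x) - cos(x)
Second-derivative test at each critical point:
  f''(1.5708) = -4 < 0 → local maximum
  f''(4.2224) = 4 > 0 → local minimum

Critical points: x = pi/2 ≈ 1.5708 (local maximum); x = atan(15/8) + pi ≈ 4.2224 (local minimum)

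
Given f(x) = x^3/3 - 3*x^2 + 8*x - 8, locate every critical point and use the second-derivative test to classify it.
f'(x) = x^2 - 6*x + 8

Solve f'(x) = 0:
  Factor: x^2 - 6*x + 8 = (x - 4)*(x - 2) = 0.
  ⇒ x = 2, 4

f''(x) = 2*x - 6
Second-derivative test at each critical point:
  f''(2) = -2 < 0 → local maximum
  f''(4) = 2 > 0 → local minimum

Critical points: x = 2 (local maximum); x = 4 (local minimum)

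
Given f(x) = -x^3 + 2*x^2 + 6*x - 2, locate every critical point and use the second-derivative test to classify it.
f'(x) = -3*x^2 + 4*x + 6

Solve f'(x) = 0:
  3*x^2 - 4*x - 6 = 0 has no rational roots; quadratic formula: x = (4 ± √88)/6.
  ⇒ x = 2/3 - sqrt(22)/3 ≈ -0.8968, 2/3 + sqrt(22)/3 ≈ 2.2301

f''(x) = 4 - 6*x
Second-derivative test at each critical point:
  f''(-0.8968) = 9.3808 > 0 → local minimum
  f''(2.2301) = -9.3808 < 0 → local maximum

Critical points: x = 2/3 - sqrt(22)/3 ≈ -0.8968 (local minimum); x = 2/3 + sqrt(22)/3 ≈ 2.2301 (local maximum)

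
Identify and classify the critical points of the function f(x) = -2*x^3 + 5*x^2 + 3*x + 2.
f'(x) = -6*x^2 + 10*x + 3

Solve f'(x) = 0:
  6*x^2 - 10*x - 3 = 0 has no rational roots; quadratic formula: x = (10 ± √172)/12.
  ⇒ x = 5/6 - sqrt(43)/6 ≈ -0.2596, 5/6 + sqrt(43)/6 ≈ 1.9262

f''(x) = 10 - 12*x
Second-derivative test at each critical point:
  f''(-0.2596) = 13.1149 > 0 → local minimum
  f''(1.9262) = -13.1149 < 0 → local maximum

Critical points: x = 5/6 - sqrt(43)/6 ≈ -0.2596 (local minimum); x = 5/6 + sqrt(43)/6 ≈ 1.9262 (local maximum)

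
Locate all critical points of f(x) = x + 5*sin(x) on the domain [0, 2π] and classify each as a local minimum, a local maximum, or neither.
f'(x) = 5*cos(x) + 1

Solve f'(x) = 0 on [0, 2π]:
  f'(x) = 0 ⇔ cos(x) = -1/5, i.e. x = ±arccos(-1/5) + 2nπ; keep the solutions lying in [0, 2π].
  ⇒ x = acos(-1/5) ≈ 1.7722, -acos(-1/5) + 2*pi ≈ 4.5110

f''(x) = -5*sin(x)
Second-derivative test at each critical point:
  f''(1.7722) = -4.8990 < 0 → local maximum
  f''(4.5110) = 4.8990 > 0 → local minimum

Critical points: x = acos(-1/5) ≈ 1.7722 (local maximum); x = -acos(-1/5) + 2*pi ≈ 4.5110 (local minimum)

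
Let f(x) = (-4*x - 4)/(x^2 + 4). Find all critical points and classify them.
f'(x) = 4*(-x^2 + 2*x*(x + 1) - 4)/(x^2 + 4)^2

Solve f'(x) = 0:
  f'(x) = 4*(x^2 + 2*x - 4)/(x^2 + 4)^2; the denominator is positive wherever f is defined, so f'(x) = 0 ⇔ 4*x^2 + 8*x - 16 = 0.
  Factor: 4*x^2 + 8*x - 16 = 4*(x^2 + 2*x - 4); x^2 + 2*x - 4 = 0 has no rational roots; quadratic formula: x = (-2 ± √20)/2.
  ⇒ x = -sqrt(5) - 1 ≈ -3.2361, -1 + sqrt(5) ≈ 1.2361

f''(x) = 8*(-4*x^2*(x + 1) + (3*x + 1)*(x^2 + 4))/(x^2 + 4)^3
Second-derivative test at each critical point:
  f''(-3.2361) = -0.0854 < 0 → local maximum
  f''(1.2361) = 0.5854 > 0 → local minimum

Critical points: x = -sqrt(5) - 1 ≈ -3.2361 (local maximum); x = -1 + sqrt(5) ≈ 1.2361 (local minimum)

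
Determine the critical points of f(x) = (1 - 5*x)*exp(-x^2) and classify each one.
f'(x) = (2*x*(5*x - 1) - 5)*exp(-x^2)

Solve f'(x) = 0:
  f'(x) = (10*x^2 - 2*x - 5)·exp(-x^2) and exp(-x^2) > 0 for every x, so f'(x) = 0 ⇔ 10*x^2 - 2*x - 5 = 0.
  10*x^2 - 2*x - 5 = 0 has no rational roots; quadratic formula: x = (2 ± √204)/20.
  ⇒ x = 1/10 - sqrt(51)/10 ≈ -0.6141, 1/10 + sqrt(51)/10 ≈ 0.8141

f''(x) = 2*(2*x^2*(1 - 5*x) + 15*x - 1)*exp(-x^2)
Second-derivative test at each critical point:
  f''(-0.6141) = -9.7952 < 0 → local maximum
  f''(0.8141) = 7.3613 > 0 → local minimum

Critical points: x = 1/10 - sqrt(51)/10 ≈ -0.6141 (local maximum); x = 1/10 + sqrt(51)/10 ≈ 0.8141 (local minimum)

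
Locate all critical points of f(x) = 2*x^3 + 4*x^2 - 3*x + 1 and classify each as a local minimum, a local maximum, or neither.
f'(x) = 6*x^2 + 8*x - 3

Solve f'(x) = 0:
  6*x^2 + 8*x - 3 = 0 has no rational roots; quadratic formula: x = (-8 ± √136)/12.
  ⇒ x = -sqrt(34)/6 - 2/3 ≈ -1.6385, -2/3 + sqrt(34)/6 ≈ 0.3052

f''(x) = 12*x + 8
Second-derivative test at each critical point:
  f''(-1.6385) = -11.6619 < 0 → local maximum
  f''(0.3052) = 11.6619 > 0 → local minimum

Critical points: x = -sqrt(34)/6 - 2/3 ≈ -1.6385 (local maximum); x = -2/3 + sqrt(34)/6 ≈ 0.3052 (local minimum)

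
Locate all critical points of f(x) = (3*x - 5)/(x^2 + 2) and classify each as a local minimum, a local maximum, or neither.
f'(x) = (-3*x^2 + 10*x + 6)/(x^4 + 4*x^2 + 4)

Solve f'(x) = 0:
  f'(x) = -(3*x^2 - 10*x - 6)/(x^2 + 2)^2; the denominator is positive wherever f is defined, so f'(x) = 0 ⇔ -3*x^2 + 10*x + 6 = 0.
  3*x^2 - 10*x - 6 = 0 has no rational roots; quadratic formula: x = (10 ± √172)/6.
  ⇒ x = 5/3 - sqrt(43)/3 ≈ -0.5191, 5/3 + sqrt(43)/3 ≈ 3.8525

f''(x) = 2*(4*x^2*(3*x - 5) + (5 - 9*x)*(x^2 + 2))/(x^2 + 2)^3
Second-derivative test at each critical point:
  f''(-0.5191) = 2.5462 > 0 → local minimum
  f''(3.8525) = -0.0462 < 0 → local maximum

Critical points: x = 5/3 - sqrt(43)/3 ≈ -0.5191 (local minimum); x = 5/3 + sqrt(43)/3 ≈ 3.8525 (local maximum)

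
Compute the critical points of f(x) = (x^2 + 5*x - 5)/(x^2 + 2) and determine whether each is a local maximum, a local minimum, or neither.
f'(x) = (-5*x^2 + 14*x + 10)/(x^4 + 4*x^2 + 4)

Solve f'(x) = 0:
  f'(x) = -(5*x^2 - 14*x - 10)/(x^2 + 2)^2; the denominator is positive wherever f is defined, so f'(x) = 0 ⇔ -5*x^2 + 14*x + 10 = 0.
  5*x^2 - 14*x - 10 = 0 has no rational roots; quadratic formula: x = (14 ± √396)/10.
  ⇒ x = 7/5 - 3*sqrt(11)/5 ≈ -0.5900, 7/5 + 3*sqrt(11)/5 ≈ 3.3900

f''(x) = 2*(5*x^3 - 21*x^2 - 30*x + 14)/(x^6 + 6*x^4 + 12*x^2 + 8)
Second-derivative test at each critical point:
  f''(-0.5900) = 3.6093 > 0 → local minimum
  f''(3.3900) = -0.1093 < 0 → local maximum

Critical points: x = 7/5 - 3*sqrt(11)/5 ≈ -0.5900 (local minimum); x = 7/5 + 3*sqrt(11)/5 ≈ 3.3900 (local maximum)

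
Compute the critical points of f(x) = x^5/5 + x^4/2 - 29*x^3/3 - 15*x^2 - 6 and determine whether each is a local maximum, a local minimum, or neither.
f'(x) = x*(x^3 + 2*x^2 - 29*x - 30)

Solve f'(x) = 0:
  Factor: x^4 + 2*x^3 - 29*x^2 - 30*x = x*(x - 5)*(x + 1)*(x + 6) = 0.
  ⇒ x = -6, -1, 0, 5

f''(x) = 4*x^3 + 6*x^2 - 58*x - 30
Second-derivative test at each critical point:
  f''(-6) = -330 < 0 → local maximum
  f''(-1) = 30 > 0 → local minimum
  f''(0) = -30 < 0 → local maximum
  f''(5) = 330 > 0 → local minimum

Critical points: x = -6 (local maximum); x = -1 (local minimum); x = 0 (local maximum); x = 5 (local minimum)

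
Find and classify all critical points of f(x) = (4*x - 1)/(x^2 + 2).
f'(x) = 2*(-2*x^2 + x + 4)/(x^4 + 4*x^2 + 4)

Solve f'(x) = 0:
  f'(x) = -2*(2*x^2 - x - 4)/(x^2 + 2)^2; the denominator is positive wherever f is defined, so f'(x) = 0 ⇔ -4*x^2 + 2*x + 8 = 0.
  Factor: -4*x^2 + 2*x + 8 = -2*(2*x^2 - x - 4); 2*x^2 - x - 4 = 0 has no rational roots; quadratic formula: x = (1 ± √33)/4.
  ⇒ x = 1/4 - sqrt(33)/4 ≈ -1.1861, 1/4 + sqrt(33)/4 ≈ 1.6861

f''(x) = 2*(4*x^2*(4*x - 1) + (1 - 12*x)*(x^2 + 2))/(x^2 + 2)^3
Second-derivative test at each critical point:
  f''(-1.1861) = 0.9898 > 0 → local minimum
  f''(1.6861) = -0.4898 < 0 → local maximum

Critical points: x = 1/4 - sqrt(33)/4 ≈ -1.1861 (local minimum); x = 1/4 + sqrt(33)/4 ≈ 1.6861 (local maximum)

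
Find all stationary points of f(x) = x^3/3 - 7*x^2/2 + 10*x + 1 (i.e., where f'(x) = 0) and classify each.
f'(x) = x^2 - 7*x + 10

Solve f'(x) = 0:
  Factor: x^2 - 7*x + 10 = (x - 5)*(x - 2) = 0.
  ⇒ x = 2, 5

f''(x) = 2*x - 7
Second-derivative test at each critical point:
  f''(2) = -3 < 0 → local maximum
  f''(5) = 3 > 0 → local minimum

Critical points: x = 2 (local maximum); x = 5 (local minimum)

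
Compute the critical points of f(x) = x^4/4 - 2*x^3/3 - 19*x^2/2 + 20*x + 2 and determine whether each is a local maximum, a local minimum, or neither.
f'(x) = x^3 - 2*x^2 - 19*x + 20

Solve f'(x) = 0:
  Factor: x^3 - 2*x^2 - 19*x + 20 = (x - 5)*(x - 1)*(x + 4) = 0.
  ⇒ x = -4, 1, 5

f''(x) = 3*x^2 - 4*x - 19
Second-derivative test at each critical point:
  f''(-4) = 45 > 0 → local minimum
  f''(1) = -20 < 0 → local maximum
  f''(5) = 36 > 0 → local minimum

Critical points: x = -4 (local minimum); x = 1 (local maximum); x = 5 (local minimum)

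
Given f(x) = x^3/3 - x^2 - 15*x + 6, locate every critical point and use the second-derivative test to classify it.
f'(x) = x^2 - 2*x - 15

Solve f'(x) = 0:
  Factor: x^2 - 2*x - 15 = (x - 5)*(x + 3) = 0.
  ⇒ x = -3, 5

f''(x) = 2*x - 2
Second-derivative test at each critical point:
  f''(-3) = -8 < 0 → local maximum
  f''(5) = 8 > 0 → local minimum

Critical points: x = -3 (local maximum); x = 5 (local minimum)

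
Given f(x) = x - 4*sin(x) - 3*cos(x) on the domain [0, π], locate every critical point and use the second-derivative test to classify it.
f'(x) = 3*sin(x) - 4*cos(x) + 1

Solve f'(x) = 0 on [0, π]:
  f'(x) = 0 ⇔ 3*sin(x) - 4*cos(x) = -1. Write the left side as R·cos(x + φ) with R = √((-4)² + (-3)²) = 5, cos φ = -4/5, sin φ = -3/5; then cos(x + φ) = -1/5. Solve for x and keep the solutions lying in [0, π].
  ⇒ x = atan((-3 + 8*sqrt(6))/(4 + 6*sqrt(6))) ≈ 0.7259

f''(x) = 4*sin(x) + 3*cos(x)
Second-derivative test at each critical point:
  f''(0.7259) = 4.8990 > 0 → local minimum

Critical points: x = atan((-3 + 8*sqrt(6))/(4 + 6*sqrt(6))) ≈ 0.7259 (local minimum)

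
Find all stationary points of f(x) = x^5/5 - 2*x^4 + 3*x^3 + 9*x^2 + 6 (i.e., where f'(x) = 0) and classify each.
f'(x) = x*(x^3 - 8*x^2 + 9*x + 18)

Solve f'(x) = 0:
  Factor: x^4 - 8*x^3 + 9*x^2 + 18*x = x*(x - 6)*(x - 3)*(x + 1) = 0.
  ⇒ x = -1, 0, 3, 6

f''(x) = 4*x^3 - 24*x^2 + 18*x + 18
Second-derivative test at each critical point:
  f''(-1) = -28 < 0 → local maximum
  f''(0) = 18 > 0 → local minimum
  f''(3) = -36 < 0 → local maximum
  f''(6) = 126 > 0 → local minimum

Critical points: x = -1 (local maximum); x = 0 (local minimum); x = 3 (local maximum); x = 6 (local minimum)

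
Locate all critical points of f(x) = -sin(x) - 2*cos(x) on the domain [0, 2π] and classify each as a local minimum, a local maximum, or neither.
f'(x) = 2*sin(x) - cos(x)

Solve f'(x) = 0 on [0, 2π]:
  f'(x) = 0 ⇔ -cos(x) = -2*sin(x) ⇔ tan(x) = 1/2, i.e. x = arctan(1/2) + nπ; keep the solutions lying in [0, 2π].
  ⇒ x = atan(1/2) ≈ 0.4636, atan(1/2) + pi ≈ 3.6052

f''(x) = sin(x) + 2*cos(x)
Second-derivative test at each critical point:
  f''(0.4636) = 2.2361 > 0 → local minimum
  f''(3.6052) = -2.2361 < 0 → local maximum

Critical points: x = atan(1/2) ≈ 0.4636 (local minimum); x = atan(1/2) + pi ≈ 3.6052 (local maximum)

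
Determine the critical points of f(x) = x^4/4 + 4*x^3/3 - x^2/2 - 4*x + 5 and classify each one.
f'(x) = x^3 + 4*x^2 - x - 4

Solve f'(x) = 0:
  Factor: x^3 + 4*x^2 - x - 4 = (x - 1)*(x + 1)*(x + 4) = 0.
  ⇒ x = -4, -1, 1

f''(x) = 3*x^2 + 8*x - 1
Second-derivative test at each critical point:
  f''(-4) = 15 > 0 → local minimum
  f''(-1) = -6 < 0 → local maximum
  f''(1) = 10 > 0 → local minimum

Critical points: x = -4 (local minimum); x = -1 (local maximum); x = 1 (local minimum)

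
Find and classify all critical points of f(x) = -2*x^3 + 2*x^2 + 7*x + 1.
f'(x) = -6*x^2 + 4*x + 7

Solve f'(x) = 0:
  6*x^2 - 4*x - 7 = 0 has no rational roots; quadratic formula: x = (4 ± √184)/12.
  ⇒ x = 1/3 - sqrt(46)/6 ≈ -0.7971, 1/3 + sqrt(46)/6 ≈ 1.4637

f''(x) = 4 - 12*x
Second-derivative test at each critical point:
  f''(-0.7971) = 13.5647 > 0 → local minimum
  f''(1.4637) = -13.5647 < 0 → local maximum

Critical points: x = 1/3 - sqrt(46)/6 ≈ -0.7971 (local minimum); x = 1/3 + sqrt(46)/6 ≈ 1.4637 (local maximum)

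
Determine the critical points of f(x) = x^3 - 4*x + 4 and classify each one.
f'(x) = 3*x^2 - 4

Solve f'(x) = 0:
  3*x^2 - 4 = 0 has no rational roots; quadratic formula: x = (0 ± √48)/6.
  ⇒ x = -2*sqrt(3)/3 ≈ -1.1547, 2*sqrt(3)/3 ≈ 1.1547

f''(x) = 6*x
Second-derivative test at each critical point:
  f''(-1.1547) = -6.9282 < 0 → local maximum
  f''(1.1547) = 6.9282 > 0 → local minimum

Critical points: x = -2*sqrt(3)/3 ≈ -1.1547 (local maximum); x = 2*sqrt(3)/3 ≈ 1.1547 (local minimum)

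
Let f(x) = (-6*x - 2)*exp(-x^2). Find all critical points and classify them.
f'(x) = 2*(2*x*(3*x + 1) - 3)*exp(-x^2)

Solve f'(x) = 0:
  f'(x) = (12*x^2 + 4*x - 6)·exp(-x^2) and exp(-x^2) > 0 for every x, so f'(x) = 0 ⇔ 12*x^2 + 4*x - 6 = 0.
  Factor: 12*x^2 + 4*x - 6 = 2*(6*x^2 + 2*x - 3); 6*x^2 + 2*x - 3 = 0 has no rational roots; quadratic formula: x = (-2 ± √76)/12.
  ⇒ x = -sqrt(19)/6 - 1/6 ≈ -0.8931, -1/6 + sqrt(19)/6 ≈ 0.5598

f''(x) = 4*(-6*x^3 - 2*x^2 + 9*x + 1)*exp(-x^2)
Second-derivative test at each critical point:
  f''(-0.8931) = -7.8522 < 0 → local maximum
  f''(0.5598) = 12.7447 > 0 → local minimum

Critical points: x = -sqrt(19)/6 - 1/6 ≈ -0.8931 (local maximum); x = -1/6 + sqrt(19)/6 ≈ 0.5598 (local minimum)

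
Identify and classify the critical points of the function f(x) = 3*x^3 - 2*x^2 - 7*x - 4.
f'(x) = 9*x^2 - 4*x - 7

Solve f'(x) = 0:
  9*x^2 - 4*x - 7 = 0 has no rational roots; quadratic formula: x = (4 ± √268)/18.
  ⇒ x = 2/9 - sqrt(67)/9 ≈ -0.6873, 2/9 + sqrt(67)/9 ≈ 1.1317

f''(x) = 18*x - 4
Second-derivative test at each critical point:
  f''(-0.6873) = -16.3707 < 0 → local maximum
  f''(1.1317) = 16.3707 > 0 → local minimum

Critical points: x = 2/9 - sqrt(67)/9 ≈ -0.6873 (local maximum); x = 2/9 + sqrt(67)/9 ≈ 1.1317 (local minimum)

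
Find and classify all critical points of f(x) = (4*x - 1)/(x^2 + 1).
f'(x) = 2*(-2*x^2 + x + 2)/(x^4 + 2*x^2 + 1)

Solve f'(x) = 0:
  f'(x) = -2*(2*x^2 - x - 2)/(x^2 + 1)^2; the denominator is positive wherever f is defined, so f'(x) = 0 ⇔ -4*x^2 + 2*x + 4 = 0.
  Factor: -4*x^2 + 2*x + 4 = -2*(2*x^2 - x - 2); 2*x^2 - x - 2 = 0 has no rational roots; quadratic formula: x = (1 ± √17)/4.
  ⇒ x = 1/4 - sqrt(17)/4 ≈ -0.7808, 1/4 + sqrt(17)/4 ≈ 1.2808

f''(x) = 2*(4*x^2*(4*x - 1) + (1 - 12*x)*(x^2 + 1))/(x^2 + 1)^3
Second-derivative test at each critical point:
  f''(-0.7808) = 3.1828 > 0 → local minimum
  f''(1.2808) = -1.1828 < 0 → local maximum

Critical points: x = 1/4 - sqrt(17)/4 ≈ -0.7808 (local minimum); x = 1/4 + sqrt(17)/4 ≈ 1.2808 (local maximum)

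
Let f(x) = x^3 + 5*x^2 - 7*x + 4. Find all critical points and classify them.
f'(x) = 3*x^2 + 10*x - 7

Solve f'(x) = 0:
  3*x^2 + 10*x - 7 = 0 has no rational roots; quadratic formula: x = (-10 ± √184)/6.
  ⇒ x = -sqrt(46)/3 - 5/3 ≈ -3.9274, -5/3 + sqrt(46)/3 ≈ 0.5941

f''(x) = 6*x + 10
Second-derivative test at each critical point:
  f''(-3.9274) = -13.5647 < 0 → local maximum
  f''(0.5941) = 13.5647 > 0 → local minimum

Critical points: x = -sqrt(46)/3 - 5/3 ≈ -3.9274 (local maximum); x = -5/3 + sqrt(46)/3 ≈ 0.5941 (local minimum)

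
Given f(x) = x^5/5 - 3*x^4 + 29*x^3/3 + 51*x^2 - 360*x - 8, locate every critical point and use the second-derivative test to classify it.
f'(x) = x^4 - 12*x^3 + 29*x^2 + 102*x - 360

Solve f'(x) = 0:
  Factor: x^4 - 12*x^3 + 29*x^2 + 102*x - 360 = (x - 6)*(x - 5)*(x - 4)*(x + 3) = 0.
  ⇒ x = -3, 4, 5, 6

f''(x) = 4*x^3 - 36*x^2 + 58*x + 102
Second-derivative test at each critical point:
  f''(-3) = -504 < 0 → local maximum
  f''(4) = 14 > 0 → local minimum
  f''(5) = -8 < 0 → local maximum
  f''(6) = 18 > 0 → local minimum

Critical points: x = -3 (local maximum); x = 4 (local minimum); x = 5 (local maximum); x = 6 (local minimum)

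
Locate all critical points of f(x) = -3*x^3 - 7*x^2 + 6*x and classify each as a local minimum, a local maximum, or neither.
f'(x) = -9*x^2 - 14*x + 6

Solve f'(x) = 0:
  9*x^2 + 14*x - 6 = 0 has no rational roots; quadratic formula: x = (-14 ± √412)/18.
  ⇒ x = -sqrt(103)/9 - 7/9 ≈ -1.9054, -7/9 + sqrt(103)/9 ≈ 0.3499

f''(x) = -18*x - 14
Second-derivative test at each critical point:
  f''(-1.9054) = 20.2978 > 0 → local minimum
  f''(0.3499) = -20.2978 < 0 → local maximum

Critical points: x = -sqrt(103)/9 - 7/9 ≈ -1.9054 (local minimum); x = -7/9 + sqrt(103)/9 ≈ 0.3499 (local maximum)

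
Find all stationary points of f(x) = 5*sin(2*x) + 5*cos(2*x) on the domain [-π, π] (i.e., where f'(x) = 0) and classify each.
f'(x) = 10*sqrt(2)*cos(2*x + pi/4)

Solve f'(x) = 0 on [-π, π]:
  f'(x) = 0 ⇔ 5*cos(2*x) = 5*sin(2*x) ⇔ tan(2*x) = 1, i.e. 2*x = arctan(1) + nπ; keep the solutions lying in [-π, π].
  ⇒ x = -7*pi/8 ≈ -2.7489, -3*pi/8 ≈ -1.1781, pi/8 ≈ 0.3927, 5*pi/8 ≈ 1.9635

f''(x) = -20*sqrt(2)*sin(2*x + pi/4)
Second-derivative test at each critical point:
  f''(-2.7489) = -28.2843 < 0 → local maximum
  f''(-1.1781) = 28.2843 > 0 → local minimum
  f''(0.3927) = -28.2843 < 0 → local maximum
  f''(1.9635) = 28.2843 > 0 → local minimum

Critical points: x = -7*pi/8 ≈ -2.7489 (local maximum); x = -3*pi/8 ≈ -1.1781 (local minimum); x = pi/8 ≈ 0.3927 (local maximum); x = 5*pi/8 ≈ 1.9635 (local minimum)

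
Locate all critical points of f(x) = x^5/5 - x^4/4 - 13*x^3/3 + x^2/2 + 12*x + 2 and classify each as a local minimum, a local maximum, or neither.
f'(x) = x^4 - x^3 - 13*x^2 + x + 12

Solve f'(x) = 0:
  Factor: x^4 - x^3 - 13*x^2 + x + 12 = (x - 4)*(x - 1)*(x + 1)*(x + 3) = 0.
  ⇒ x = -3, -1, 1, 4

f''(x) = 4*x^3 - 3*x^2 - 26*x + 1
Second-derivative test at each critical point:
  f''(-3) = -56 < 0 → local maximum
  f''(-1) = 20 > 0 → local minimum
  f''(1) = -24 < 0 → local maximum
  f''(4) = 105 > 0 → local minimum

Critical points: x = -3 (local maximum); x = -1 (local minimum); x = 1 (local maximum); x = 4 (local minimum)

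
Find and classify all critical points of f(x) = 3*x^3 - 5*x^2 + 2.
f'(x) = x*(9*x - 10)

Solve f'(x) = 0:
  Factor: 9*x^2 - 10*x = x*(9*x - 10) = 0.
  ⇒ x = 0, 10/9

f''(x) = 18*x - 10
Second-derivative test at each critical point:
  f''(0) = -10 < 0 → local maximum
  f''(10/9) = 10 > 0 → local minimum

Critical points: x = 0 (local maximum); x = 10/9 (local minimum)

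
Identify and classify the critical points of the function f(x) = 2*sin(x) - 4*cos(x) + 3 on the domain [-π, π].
f'(x) = 4*sin(x) + 2*cos(x)

Solve f'(x) = 0 on [-π, π]:
  f'(x) = 0 ⇔ 2*cos(x) = -4*sin(x) ⇔ tan(x) = -1/2, i.e. x = arctan(-1/2) + nπ; keep the solutions lying in [-π, π].
  ⇒ x = -atan(1/2) ≈ -0.4636, pi - atan(1/2) ≈ 2.6779

f''(x) = -2*sin(x) + 4*cos(x)
Second-derivative test at each critical point:
  f''(-0.4636) = 4.4721 > 0 → local minimum
  f''(2.6779) = -4.4721 < 0 → local maximum

Critical points: x = -atan(1/2) ≈ -0.4636 (local minimum); x = pi - atan(1/2) ≈ 2.6779 (local maximum)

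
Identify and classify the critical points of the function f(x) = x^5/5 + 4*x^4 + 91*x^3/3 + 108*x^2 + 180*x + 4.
f'(x) = x^4 + 16*x^3 + 91*x^2 + 216*x + 180

Solve f'(x) = 0:
  Factor: x^4 + 16*x^3 + 91*x^2 + 216*x + 180 = (x + 2)*(x + 3)*(x + 5)*(x + 6) = 0.
  ⇒ x = -6, -5, -3, -2

f''(x) = 4*x^3 + 48*x^2 + 182*x + 216
Second-derivative test at each critical point:
  f''(-6) = -12 < 0 → local maximum
  f''(-5) = 6 > 0 → local minimum
  f''(-3) = -6 < 0 → local maximum
  f''(-2) = 12 > 0 → local minimum

Critical points: x = -6 (local maximum); x = -5 (local minimum); x = -3 (local maximum); x = -2 (local minimum)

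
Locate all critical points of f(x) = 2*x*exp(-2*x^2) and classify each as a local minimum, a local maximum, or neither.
f'(x) = 2*(1 - 4*x^2)*exp(-2*x^2)

Solve f'(x) = 0:
  f'(x) = (2 - 8*x^2)·exp(-2*x^2) and exp(-2*x^2) > 0 for every x, so f'(x) = 0 ⇔ 2 - 8*x^2 = 0.
  Factor: 2 - 8*x^2 = -2*(2*x - 1)*(2*x + 1) = 0.
  ⇒ x = -1/2, 1/2

f''(x) = (32*x^3 - 24*x)*exp(-2*x^2)
Second-derivative test at each critical point:
  f''(-1/2) = 4.8522 > 0 → local minimum
  f''(1/2) = -4.8522 < 0 → local maximum

Critical points: x = -1/2 (local minimum); x = 1/2 (local maximum)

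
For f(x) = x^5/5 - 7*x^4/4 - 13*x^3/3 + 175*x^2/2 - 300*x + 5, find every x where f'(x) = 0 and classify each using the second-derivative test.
f'(x) = x^4 - 7*x^3 - 13*x^2 + 175*x - 300

Solve f'(x) = 0:
  Factor: x^4 - 7*x^3 - 13*x^2 + 175*x - 300 = (x - 5)*(x - 4)*(x - 3)*(x + 5) = 0.
  ⇒ x = -5, 3, 4, 5

f''(x) = 4*x^3 - 21*x^2 - 26*x + 175
Second-derivative test at each critical point:
  f''(-5) = -720 < 0 → local maximum
  f''(3) = 16 > 0 → local minimum
  f''(4) = -9 < 0 → local maximum
  f''(5) = 20 > 0 → local minimum

Critical points: x = -5 (local maximum); x = 3 (local minimum); x = 4 (local maximum); x = 5 (local minimum)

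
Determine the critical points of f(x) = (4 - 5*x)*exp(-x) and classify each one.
f'(x) = (5*x - 9)*exp(-x)

Solve f'(x) = 0:
  f'(x) = (5*x - 9)·exp(-x) and exp(-x) > 0 for every x, so f'(x) = 0 ⇔ 5*x - 9 = 0.
  5*x - 9 = 0.
  ⇒ x = 9/5

f''(x) = (14 - 5*x)*exp(-x)
Second-derivative test at each critical point:
  f''(9/5) = 0.8265 > 0 → local minimum

Critical points: x = 9/5 (local minimum)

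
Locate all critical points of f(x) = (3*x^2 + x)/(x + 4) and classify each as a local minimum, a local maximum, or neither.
f'(x) = (3*x^2 + 24*x + 4)/(x^2 + 8*x + 16)

Solve f'(x) = 0:
  f'(x) = (3*x^2 + 24*x + 4)/(x + 4)^2; the denominator is positive wherever f is defined, so f'(x) = 0 ⇔ 3*x^2 + 24*x + 4 = 0.
  3*x^2 + 24*x + 4 = 0 has no rational roots; quadratic formula: x = (-24 ± √528)/6.
  ⇒ x = -4 - 2*sqrt(33)/3 ≈ -7.8297, -4 + 2*sqrt(33)/3 ≈ -0.1703

f''(x) = 88/(x^3 + 12*x^2 + 48*x + 64)
Second-derivative test at each critical point:
  f''(-7.8297) = -1.5667 < 0 → local maximum
  f''(-0.1703) = 1.5667 > 0 → local minimum

Critical points: x = -4 - 2*sqrt(33)/3 ≈ -7.8297 (local maximum); x = -4 + 2*sqrt(33)/3 ≈ -0.1703 (local minimum)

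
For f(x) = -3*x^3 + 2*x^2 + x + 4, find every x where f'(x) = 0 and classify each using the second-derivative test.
f'(x) = -9*x^2 + 4*x + 1

Solve f'(x) = 0:
  9*x^2 - 4*x - 1 = 0 has no rational roots; quadratic formula: x = (4 ± √52)/18.
  ⇒ x = 2/9 - sqrt(13)/9 ≈ -0.1784, 2/9 + sqrt(13)/9 ≈ 0.6228

f''(x) = 4 - 18*x
Second-derivative test at each critical point:
  f''(-0.1784) = 7.2111 > 0 → local minimum
  f''(0.6228) = -7.2111 < 0 → local maximum

Critical points: x = 2/9 - sqrt(13)/9 ≈ -0.1784 (local minimum); x = 2/9 + sqrt(13)/9 ≈ 0.6228 (local maximum)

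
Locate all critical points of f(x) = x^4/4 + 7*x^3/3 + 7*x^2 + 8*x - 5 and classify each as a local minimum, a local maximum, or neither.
f'(x) = x^3 + 7*x^2 + 14*x + 8

Solve f'(x) = 0:
  Factor: x^3 + 7*x^2 + 14*x + 8 = (x + 1)*(x + 2)*(x + 4) = 0.
  ⇒ x = -4, -2, -1

f''(x) = 3*x^2 + 14*x + 14
Second-derivative test at each critical point:
  f''(-4) = 6 > 0 → local minimum
  f''(-2) = -2 < 0 → local maximum
  f''(-1) = 3 > 0 → local minimum

Critical points: x = -4 (local minimum); x = -2 (local maximum); x = -1 (local minimum)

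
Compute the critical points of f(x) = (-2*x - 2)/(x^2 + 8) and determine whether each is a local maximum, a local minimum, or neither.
f'(x) = 2*(-x^2 + 2*x*(x + 1) - 8)/(x^2 + 8)^2

Solve f'(x) = 0:
  f'(x) = 2*(x - 2)*(x + 4)/(x^2 + 8)^2; the denominator is positive wherever f is defined, so f'(x) = 0 ⇔ 2*x^2 + 4*x - 16 = 0.
  Factor: 2*x^2 + 4*x - 16 = 2*(x - 2)*(x + 4) = 0.
  ⇒ x = -4, 2

f''(x) = 4*(-4*x^2*(x + 1) + (3*x + 1)*(x^2 + 8))/(x^2 + 8)^3
Second-derivative test at each critical point:
  f''(-4) = -1/48 < 0 → local maximum
  f''(2) = 1/12 > 0 → local minimum

Critical points: x = -4 (local maximum); x = 2 (local minimum)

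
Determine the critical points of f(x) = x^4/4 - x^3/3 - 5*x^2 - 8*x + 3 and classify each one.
f'(x) = x^3 - x^2 - 10*x - 8

Solve f'(x) = 0:
  Factor: x^3 - x^2 - 10*x - 8 = (x - 4)*(x + 1)*(x + 2) = 0.
  ⇒ x = -2, -1, 4

f''(x) = 3*x^2 - 2*x - 10
Second-derivative test at each critical point:
  f''(-2) = 6 > 0 → local minimum
  f''(-1) = -5 < 0 → local maximum
  f''(4) = 30 > 0 → local minimum

Critical points: x = -2 (local minimum); x = -1 (local maximum); x = 4 (local minimum)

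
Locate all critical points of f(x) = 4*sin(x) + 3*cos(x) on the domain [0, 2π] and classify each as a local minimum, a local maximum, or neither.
f'(x) = -3*sin(x) + 4*cos(x)

Solve f'(x) = 0 on [0, 2π]:
  f'(x) = 0 ⇔ 4*cos(x) = 3*sin(x) ⇔ tan(x) = 4/3, i.e. x = arctan(4/3) + nπ; keep the solutions lying in [0, 2π].
  ⇒ x = atan(4/3) ≈ 0.9273, atan(4/3) + pi ≈ 4.0689

f''(x) = -4*sin(x) - 3*cos(x)
Second-derivative test at each critical point:
  f''(0.9273) = -5 < 0 → local maximum
  f''(4.0689) = 5 > 0 → local minimum

Critical points: x = atan(4/3) ≈ 0.9273 (local maximum); x = atan(4/3) + pi ≈ 4.0689 (local minimum)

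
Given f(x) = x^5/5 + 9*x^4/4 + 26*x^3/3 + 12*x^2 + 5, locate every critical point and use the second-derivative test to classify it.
f'(x) = x*(x^3 + 9*x^2 + 26*x + 24)

Solve f'(x) = 0:
  Factor: x^4 + 9*x^3 + 26*x^2 + 24*x = x*(x + 2)*(x + 3)*(x + 4) = 0.
  ⇒ x = -4, -3, -2, 0

f''(x) = 4*x^3 + 27*x^2 + 52*x + 24
Second-derivative test at each critical point:
  f''(-4) = -8 < 0 → local maximum
  f''(-3) = 3 > 0 → local minimum
  f''(-2) = -4 < 0 → local maximum
  f''(0) = 24 > 0 → local minimum

Critical points: x = -4 (local maximum); x = -3 (local minimum); x = -2 (local maximum); x = 0 (local minimum)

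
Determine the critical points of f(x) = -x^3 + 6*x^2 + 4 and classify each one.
f'(x) = 3*x*(4 - x)

Solve f'(x) = 0:
  Factor: -3*x^2 + 12*x = -3*x*(x - 4) = 0.
  ⇒ x = 0, 4

f''(x) = 12 - 6*x
Second-derivative test at each critical point:
  f''(0) = 12 > 0 → local minimum
  f''(4) = -12 < 0 → local maximum

Critical points: x = 0 (local minimum); x = 4 (local maximum)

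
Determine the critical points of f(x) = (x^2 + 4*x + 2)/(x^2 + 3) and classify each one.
f'(x) = 2*(-2*x^2 + x + 6)/(x^4 + 6*x^2 + 9)

Solve f'(x) = 0:
  f'(x) = -2*(x - 2)*(2*x + 3)/(x^2 + 3)^2; the denominator is positive wherever f is defined, so f'(x) = 0 ⇔ -4*x^2 + 2*x + 12 = 0.
  Factor: -4*x^2 + 2*x + 12 = -2*(x - 2)*(2*x + 3) = 0.
  ⇒ x = -3/2, 2

f''(x) = 2*(4*x^3 - 3*x^2 - 36*x + 3)/(x^6 + 9*x^4 + 27*x^2 + 27)
Second-derivative test at each critical point:
  f''(-3/2) = 32/63 > 0 → local minimum
  f''(2) = -2/7 < 0 → local maximum

Critical points: x = -3/2 (local minimum); x = 2 (local maximum)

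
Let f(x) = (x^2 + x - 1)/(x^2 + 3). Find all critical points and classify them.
f'(x) = (-x^2 + 8*x + 3)/(x^4 + 6*x^2 + 9)

Solve f'(x) = 0:
  f'(x) = -(x^2 - 8*x - 3)/(x^2 + 3)^2; the denominator is positive wherever f is defined, so f'(x) = 0 ⇔ -x^2 + 8*x + 3 = 0.
  x^2 - 8*x - 3 = 0 has no rational roots; quadratic formula: x = (8 ± √76)/2.
  ⇒ x = 4 - sqrt(19) ≈ -0.3589, 4 + sqrt(19) ≈ 8.3589

f''(x) = 2*(x^3 - 12*x^2 - 9*x + 12)/(x^6 + 9*x^4 + 27*x^2 + 27)
Second-derivative test at each critical point:
  f''(-0.3589) = 0.8905 > 0 → local minimum
  f''(8.3589) = -0.0016 < 0 → local maximum

Critical points: x = 4 - sqrt(19) ≈ -0.3589 (local minimum); x = 4 + sqrt(19) ≈ 8.3589 (local maximum)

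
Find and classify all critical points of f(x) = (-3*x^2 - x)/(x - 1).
f'(x) = (-3*x^2 + 6*x + 1)/(x^2 - 2*x + 1)

Solve f'(x) = 0:
  f'(x) = -(3*x^2 - 6*x - 1)/(x - 1)^2; the denominator is positive wherever f is defined, so f'(x) = 0 ⇔ -3*x^2 + 6*x + 1 = 0.
  3*x^2 - 6*x - 1 = 0 has no rational roots; quadratic formula: x = (6 ± √48)/6.
  ⇒ x = 1 - 2*sqrt(3)/3 ≈ -0.1547, 1 + 2*sqrt(3)/3 ≈ 2.1547

f''(x) = -8/(x^3 - 3*x^2 + 3*x - 1)
Second-derivative test at each critical point:
  f''(-0.1547) = 5.1962 > 0 → local minimum
  f''(2.1547) = -5.1962 < 0 → local maximum

Critical points: x = 1 - 2*sqrt(3)/3 ≈ -0.1547 (local minimum); x = 1 + 2*sqrt(3)/3 ≈ 2.1547 (local maximum)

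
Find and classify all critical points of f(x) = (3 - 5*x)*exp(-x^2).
f'(x) = (2*x*(5*x - 3) - 5)*exp(-x^2)

Solve f'(x) = 0:
  f'(x) = (10*x^2 - 6*x - 5)·exp(-x^2) and exp(-x^2) > 0 for every x, so f'(x) = 0 ⇔ 10*x^2 - 6*x - 5 = 0.
  10*x^2 - 6*x - 5 = 0 has no rational roots; quadratic formula: x = (6 ± √236)/20.
  ⇒ x = 3/10 - sqrt(59)/10 ≈ -0.4681, 3/10 + sqrt(59)/10 ≈ 1.0681

f''(x) = 2*(2*x^2*(3 - 5*x) + 15*x - 3)*exp(-x^2)
Second-derivative test at each critical point:
  f''(-0.4681) = -12.3392 < 0 → local maximum
  f''(1.0681) = 4.9089 > 0 → local minimum

Critical points: x = 3/10 - sqrt(59)/10 ≈ -0.4681 (local maximum); x = 3/10 + sqrt(59)/10 ≈ 1.0681 (local minimum)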